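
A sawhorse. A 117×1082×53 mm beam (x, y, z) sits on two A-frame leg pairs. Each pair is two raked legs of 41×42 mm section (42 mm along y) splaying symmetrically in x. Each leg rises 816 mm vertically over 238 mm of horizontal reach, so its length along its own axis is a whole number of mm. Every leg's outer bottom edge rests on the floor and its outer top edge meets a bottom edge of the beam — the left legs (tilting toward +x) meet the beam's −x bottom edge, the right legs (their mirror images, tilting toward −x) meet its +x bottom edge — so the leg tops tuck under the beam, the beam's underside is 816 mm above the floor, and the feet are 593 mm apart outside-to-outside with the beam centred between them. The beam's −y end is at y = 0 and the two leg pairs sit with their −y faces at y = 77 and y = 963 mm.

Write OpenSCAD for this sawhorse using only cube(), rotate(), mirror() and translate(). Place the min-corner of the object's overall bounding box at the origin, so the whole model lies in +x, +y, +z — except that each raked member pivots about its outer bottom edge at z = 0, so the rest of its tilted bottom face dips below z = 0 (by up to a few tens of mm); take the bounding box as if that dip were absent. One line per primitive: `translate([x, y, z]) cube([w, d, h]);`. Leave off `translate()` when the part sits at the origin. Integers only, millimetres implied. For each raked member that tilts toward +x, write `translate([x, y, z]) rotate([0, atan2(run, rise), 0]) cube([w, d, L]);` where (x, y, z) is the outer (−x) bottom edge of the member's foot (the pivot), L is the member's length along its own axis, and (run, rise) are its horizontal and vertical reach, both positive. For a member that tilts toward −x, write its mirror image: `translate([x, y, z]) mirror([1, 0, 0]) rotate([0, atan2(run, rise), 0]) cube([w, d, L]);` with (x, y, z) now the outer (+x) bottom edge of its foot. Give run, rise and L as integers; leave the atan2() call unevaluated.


// leg length = √(238² + 816²) = 850
// right-leg outer foot x = 2·238 + 117 = 593
// beam min-corner = (238, 0, 816)
translate([238, 0, 816]) cube([117, 1082, 53]);
translate([0, 77, 0]) rotate([0, atan2(238, 816), 0]) cube([41, 42, 850]);
translate([593, 77, 0]) mirror([1, 0, 0]) rotate([0, atan2(238, 816), 0]) cube([41, 42, 850]);
translate([0, 963, 0]) rotate([0, atan2(238, 816), 0]) cube([41, 42, 850]);
translate([593, 963, 0]) mirror([1, 0, 0]) rotate([0, atan2(238, 816), 0]) cube([41, 42, 850]);


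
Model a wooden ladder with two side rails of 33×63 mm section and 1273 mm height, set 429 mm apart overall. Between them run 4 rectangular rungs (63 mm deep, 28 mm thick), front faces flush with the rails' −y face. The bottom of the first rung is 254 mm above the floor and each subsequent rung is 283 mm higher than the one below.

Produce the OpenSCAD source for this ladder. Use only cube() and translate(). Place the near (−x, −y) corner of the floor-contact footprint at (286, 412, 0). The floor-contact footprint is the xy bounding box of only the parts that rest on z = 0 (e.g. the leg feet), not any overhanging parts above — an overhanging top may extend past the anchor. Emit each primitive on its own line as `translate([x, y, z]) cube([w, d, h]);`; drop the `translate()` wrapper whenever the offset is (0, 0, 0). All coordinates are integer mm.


translate([286, 412, 0]) cube([33, 63, 1273]);
translate([682, 412, 0]) cube([33, 63, 1273]);
translate([319, 412, 254]) cube([363, 63, 28]);
translate([319, 412, 537]) cube([363, 63, 28]);
translate([319, 412, 820]) cube([363, 63, 28]);
translate([319, 412, 1103]) cube([363, 63, 28]);


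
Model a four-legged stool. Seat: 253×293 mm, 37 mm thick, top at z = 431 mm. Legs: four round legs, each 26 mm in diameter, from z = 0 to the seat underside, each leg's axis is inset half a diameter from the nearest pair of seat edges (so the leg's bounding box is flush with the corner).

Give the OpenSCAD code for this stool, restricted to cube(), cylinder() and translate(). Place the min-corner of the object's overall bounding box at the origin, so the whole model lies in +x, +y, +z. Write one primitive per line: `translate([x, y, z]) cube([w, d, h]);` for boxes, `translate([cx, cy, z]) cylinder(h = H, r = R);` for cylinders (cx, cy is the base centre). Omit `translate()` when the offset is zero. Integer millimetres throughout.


translate([0, 0, 394]) cube([253, 293, 37]);
translate([13, 13, 0]) cylinder(h = 394, r = 13);
translate([240, 13, 0]) cylinder(h = 394, r = 13);
translate([13, 280, 0]) cylinder(h = 394, r = 13);
translate([240, 280, 0]) cylinder(h = 394, r = 13);


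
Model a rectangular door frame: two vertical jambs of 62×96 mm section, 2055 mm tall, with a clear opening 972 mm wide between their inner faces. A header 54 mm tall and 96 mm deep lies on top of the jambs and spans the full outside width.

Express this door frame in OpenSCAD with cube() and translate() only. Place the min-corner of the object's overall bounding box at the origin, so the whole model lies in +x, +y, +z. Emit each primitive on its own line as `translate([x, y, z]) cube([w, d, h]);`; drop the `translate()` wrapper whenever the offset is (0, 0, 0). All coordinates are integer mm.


cube([62, 96, 2055]);
translate([1034, 0, 0]) cube([62, 96, 2055]);
translate([0, 0, 2055]) cube([1096, 96, 54]);


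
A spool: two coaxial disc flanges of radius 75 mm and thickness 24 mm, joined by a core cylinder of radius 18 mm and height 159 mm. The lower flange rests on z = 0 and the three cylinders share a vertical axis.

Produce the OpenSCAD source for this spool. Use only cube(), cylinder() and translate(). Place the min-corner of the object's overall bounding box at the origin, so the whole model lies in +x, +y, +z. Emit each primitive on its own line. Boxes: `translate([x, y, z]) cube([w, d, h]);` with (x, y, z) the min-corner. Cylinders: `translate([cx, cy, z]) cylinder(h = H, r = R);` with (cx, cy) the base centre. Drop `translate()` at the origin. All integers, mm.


translate([75, 75, 0]) cylinder(h = 24, r = 75);
translate([75, 75, 24]) cylinder(h = 159, r = 18);
translate([75, 75, 183]) cylinder(h = 24, r = 75);


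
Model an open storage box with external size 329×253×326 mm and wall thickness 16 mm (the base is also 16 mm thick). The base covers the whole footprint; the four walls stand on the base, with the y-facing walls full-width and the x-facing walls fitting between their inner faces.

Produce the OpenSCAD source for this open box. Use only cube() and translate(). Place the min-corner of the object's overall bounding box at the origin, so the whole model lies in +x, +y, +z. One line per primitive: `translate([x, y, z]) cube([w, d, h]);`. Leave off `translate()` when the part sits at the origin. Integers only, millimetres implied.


cube([329, 253, 16]);
translate([0, 0, 16]) cube([329, 16, 310]);
translate([0, 237, 16]) cube([329, 16, 310]);
translate([0, 16, 16]) cube([16, 221, 310]);
translate([313, 16, 16]) cube([16, 221, 310]);


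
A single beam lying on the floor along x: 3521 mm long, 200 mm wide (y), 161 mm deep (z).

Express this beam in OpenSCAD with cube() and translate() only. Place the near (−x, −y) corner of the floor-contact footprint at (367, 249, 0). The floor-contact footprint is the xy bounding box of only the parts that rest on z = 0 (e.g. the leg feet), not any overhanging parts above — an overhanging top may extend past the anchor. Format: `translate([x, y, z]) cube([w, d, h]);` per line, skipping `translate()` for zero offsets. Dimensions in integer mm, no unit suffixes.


translate([367, 249, 0]) cube([3521, 200, 161]);


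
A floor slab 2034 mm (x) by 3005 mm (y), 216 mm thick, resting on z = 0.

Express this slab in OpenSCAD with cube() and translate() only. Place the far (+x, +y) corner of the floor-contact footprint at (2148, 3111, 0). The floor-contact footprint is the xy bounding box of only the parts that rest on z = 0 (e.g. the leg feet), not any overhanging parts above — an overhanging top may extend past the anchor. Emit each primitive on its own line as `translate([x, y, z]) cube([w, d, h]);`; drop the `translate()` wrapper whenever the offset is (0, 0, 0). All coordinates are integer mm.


translate([114, 106, 0]) cube([2034, 3005, 216]);


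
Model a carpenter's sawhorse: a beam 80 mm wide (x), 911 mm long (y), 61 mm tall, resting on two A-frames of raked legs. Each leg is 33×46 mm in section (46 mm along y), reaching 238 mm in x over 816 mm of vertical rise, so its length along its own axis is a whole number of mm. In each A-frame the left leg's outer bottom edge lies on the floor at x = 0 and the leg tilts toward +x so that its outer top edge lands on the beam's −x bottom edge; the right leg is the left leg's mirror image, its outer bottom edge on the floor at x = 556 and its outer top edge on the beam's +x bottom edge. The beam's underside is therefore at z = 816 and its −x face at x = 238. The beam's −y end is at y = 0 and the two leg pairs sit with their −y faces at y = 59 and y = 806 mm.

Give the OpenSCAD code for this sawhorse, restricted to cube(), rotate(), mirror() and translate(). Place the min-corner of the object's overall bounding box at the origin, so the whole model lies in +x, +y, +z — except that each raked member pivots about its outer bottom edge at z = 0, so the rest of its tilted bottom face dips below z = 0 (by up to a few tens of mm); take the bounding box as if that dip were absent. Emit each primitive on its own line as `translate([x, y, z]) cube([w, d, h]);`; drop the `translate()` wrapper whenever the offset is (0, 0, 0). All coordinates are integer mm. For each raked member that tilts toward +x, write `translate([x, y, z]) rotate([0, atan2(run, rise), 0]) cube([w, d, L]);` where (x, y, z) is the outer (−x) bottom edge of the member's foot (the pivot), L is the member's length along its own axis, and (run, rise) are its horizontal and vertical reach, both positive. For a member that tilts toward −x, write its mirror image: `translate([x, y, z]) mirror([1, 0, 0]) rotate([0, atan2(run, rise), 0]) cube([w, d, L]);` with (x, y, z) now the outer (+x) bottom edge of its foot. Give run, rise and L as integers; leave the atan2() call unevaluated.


translate([238, 0, 816]) cube([80, 911, 61]);
translate([0, 59, 0]) rotate([0, atan2(238, 816), 0]) cube([33, 46, 850]);
translate([556, 59, 0]) mirror([1, 0, 0]) rotate([0, atan2(238, 816), 0]) cube([33, 46, 850]);
translate([0, 806, 0]) rotate([0, atan2(238, 816), 0]) cube([33, 46, 850]);
translate([556, 806, 0]) mirror([1, 0, 0]) rotate([0, atan2(238, 816), 0]) cube([33, 46, 850]);


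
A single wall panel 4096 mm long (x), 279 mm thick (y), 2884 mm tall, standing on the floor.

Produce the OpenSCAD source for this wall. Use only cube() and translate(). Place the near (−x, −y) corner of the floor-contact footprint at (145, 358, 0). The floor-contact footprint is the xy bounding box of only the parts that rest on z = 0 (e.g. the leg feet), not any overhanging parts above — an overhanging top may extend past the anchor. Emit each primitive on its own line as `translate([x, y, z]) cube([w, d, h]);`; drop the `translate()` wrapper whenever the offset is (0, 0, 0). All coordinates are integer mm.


translate([145, 358, 0]) cube([4096, 279, 2884]);


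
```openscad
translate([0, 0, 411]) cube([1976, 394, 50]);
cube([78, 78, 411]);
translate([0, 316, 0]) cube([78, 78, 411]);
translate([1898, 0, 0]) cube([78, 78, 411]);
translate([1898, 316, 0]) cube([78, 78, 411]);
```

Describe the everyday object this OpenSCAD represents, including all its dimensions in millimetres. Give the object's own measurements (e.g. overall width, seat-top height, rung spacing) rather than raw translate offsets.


A long wooden bench with a 1976 mm (x) × 394 mm (y) seat, 50 mm thick, its top surface 461 mm above the floor. Four 78 mm square legs at the seat corners, flush with the edges, run from z = 0 to the seat underside.


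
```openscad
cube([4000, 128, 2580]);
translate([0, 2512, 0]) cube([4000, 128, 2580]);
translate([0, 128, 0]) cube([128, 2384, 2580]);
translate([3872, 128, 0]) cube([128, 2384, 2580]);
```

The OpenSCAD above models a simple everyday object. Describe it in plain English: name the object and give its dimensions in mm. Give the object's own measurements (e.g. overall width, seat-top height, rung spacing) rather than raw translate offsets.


The wall frame of a small rectangular building: four walls, each 2580 mm tall and 128 mm thick, enclosing a footprint 4000 mm (x) by 2640 mm (y) outside-to-outside, with no floor or roof. The front and back walls (the −y and +y sides) span the full width; the two side walls fit between them.


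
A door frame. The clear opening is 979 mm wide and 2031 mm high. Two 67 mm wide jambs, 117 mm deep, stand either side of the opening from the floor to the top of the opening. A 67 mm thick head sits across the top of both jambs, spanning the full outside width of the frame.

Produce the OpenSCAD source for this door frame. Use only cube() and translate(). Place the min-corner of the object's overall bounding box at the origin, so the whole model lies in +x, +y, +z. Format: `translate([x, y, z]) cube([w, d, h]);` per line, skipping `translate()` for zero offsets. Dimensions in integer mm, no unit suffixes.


cube([67, 117, 2031]);
translate([1046, 0, 0]) cube([67, 117, 2031]);
translate([0, 0, 2031]) cube([1113, 117, 67]);


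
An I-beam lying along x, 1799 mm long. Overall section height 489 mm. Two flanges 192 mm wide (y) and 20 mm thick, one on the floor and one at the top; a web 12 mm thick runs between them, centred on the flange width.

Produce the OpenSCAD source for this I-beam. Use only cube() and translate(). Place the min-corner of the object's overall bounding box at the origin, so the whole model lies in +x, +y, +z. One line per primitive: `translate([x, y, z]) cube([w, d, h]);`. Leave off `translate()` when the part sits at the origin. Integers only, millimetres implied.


cube([1799, 192, 20]);
translate([0, 90, 20]) cube([1799, 12, 449]);
translate([0, 0, 469]) cube([1799, 192, 20]);


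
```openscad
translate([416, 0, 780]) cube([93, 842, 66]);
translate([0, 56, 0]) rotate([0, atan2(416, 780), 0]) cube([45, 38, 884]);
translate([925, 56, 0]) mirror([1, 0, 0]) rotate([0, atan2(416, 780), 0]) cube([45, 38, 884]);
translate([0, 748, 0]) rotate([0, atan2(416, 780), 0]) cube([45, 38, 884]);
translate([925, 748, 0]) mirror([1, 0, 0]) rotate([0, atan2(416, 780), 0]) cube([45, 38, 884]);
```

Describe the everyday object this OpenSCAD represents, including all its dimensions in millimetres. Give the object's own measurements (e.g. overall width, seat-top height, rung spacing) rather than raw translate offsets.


A sawhorse. A 93×842×66 mm beam (x, y, z) sits on two A-frame leg pairs. Each pair is two raked legs of 45×38 mm section (38 mm along y) splaying symmetrically in x. Each leg rises 780 mm vertically over 416 mm of horizontal reach and is 884 mm long along its own axis. Every leg's outer bottom edge rests on the floor and its outer top edge meets a bottom edge of the beam — the left legs (tilting toward +x) meet the beam's −x bottom edge, the right legs (their mirror images, tilting toward −x) meet its +x bottom edge — so the leg tops tuck under the beam, the beam's underside is 780 mm above the floor, and the feet are 925 mm apart outside-to-outside with the beam centred between them. The two leg pairs are set in 56 mm from either end of the beam.


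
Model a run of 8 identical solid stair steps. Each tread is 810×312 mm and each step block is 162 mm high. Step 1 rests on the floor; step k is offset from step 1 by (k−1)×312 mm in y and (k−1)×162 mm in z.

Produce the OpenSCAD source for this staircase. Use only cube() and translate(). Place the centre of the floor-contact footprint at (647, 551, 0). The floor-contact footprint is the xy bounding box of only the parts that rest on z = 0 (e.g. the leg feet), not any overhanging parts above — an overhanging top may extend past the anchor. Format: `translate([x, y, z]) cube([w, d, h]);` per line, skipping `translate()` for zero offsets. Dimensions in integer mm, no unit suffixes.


translate([242, 395, 0]) cube([810, 312, 162]);
translate([242, 707, 162]) cube([810, 312, 162]);
translate([242, 1019, 324]) cube([810, 312, 162]);
translate([242, 1331, 486]) cube([810, 312, 162]);
translate([242, 1643, 648]) cube([810, 312, 162]);
translate([242, 1955, 810]) cube([810, 312, 162]);
translate([242, 2267, 972]) cube([810, 312, 162]);
translate([242, 2579, 1134]) cube([810, 312, 162]);


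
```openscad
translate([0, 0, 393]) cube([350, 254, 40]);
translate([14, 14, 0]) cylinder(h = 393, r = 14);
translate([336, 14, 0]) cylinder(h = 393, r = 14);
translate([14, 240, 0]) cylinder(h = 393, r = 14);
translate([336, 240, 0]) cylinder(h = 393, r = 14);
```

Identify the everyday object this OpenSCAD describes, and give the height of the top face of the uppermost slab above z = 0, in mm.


A stool. The seat height is 433 mm.

A 350×254×40 slab at z = 393 on four corner cylinders — a stool. The seat top is 393 + 40 = 433 mm.


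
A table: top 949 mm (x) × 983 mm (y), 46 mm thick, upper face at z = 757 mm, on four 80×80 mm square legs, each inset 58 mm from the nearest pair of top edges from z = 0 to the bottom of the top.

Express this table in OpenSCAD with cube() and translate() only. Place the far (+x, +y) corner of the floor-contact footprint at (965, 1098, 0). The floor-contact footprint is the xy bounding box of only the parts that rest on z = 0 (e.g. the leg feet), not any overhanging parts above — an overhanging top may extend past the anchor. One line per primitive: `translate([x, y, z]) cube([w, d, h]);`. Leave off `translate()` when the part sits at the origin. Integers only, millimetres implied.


translate([74, 173, 711]) cube([949, 983, 46]);
translate([132, 231, 0]) cube([80, 80, 711]);
translate([885, 231, 0]) cube([80, 80, 711]);
translate([132, 1018, 0]) cube([80, 80, 711]);
translate([885, 1018, 0]) cube([80, 80, 711]);


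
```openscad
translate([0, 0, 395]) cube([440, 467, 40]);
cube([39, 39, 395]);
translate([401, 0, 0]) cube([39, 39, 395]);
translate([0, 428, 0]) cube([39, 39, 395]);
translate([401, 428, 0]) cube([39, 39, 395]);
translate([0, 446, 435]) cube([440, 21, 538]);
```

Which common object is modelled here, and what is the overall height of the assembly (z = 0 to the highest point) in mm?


A chair. The overall height is 973 mm.

A slab on four corner posts with a tall panel at the back — a chair. The seat slab sits at z = 395 with thickness 40, and the 538 mm backrest starts at the seat top, so the overall height is 395 + 40 + 538 = 973 mm.


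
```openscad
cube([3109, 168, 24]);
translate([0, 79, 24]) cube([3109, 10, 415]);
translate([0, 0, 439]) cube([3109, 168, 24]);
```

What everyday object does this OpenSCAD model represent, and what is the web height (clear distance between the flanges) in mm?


An I-beam. The web height is 415 mm.

Two wide flanges with a thin centred web — an I-beam. Overall 463 mm minus two 24 mm flanges gives a web of 463 − 2·24 = 415 mm.


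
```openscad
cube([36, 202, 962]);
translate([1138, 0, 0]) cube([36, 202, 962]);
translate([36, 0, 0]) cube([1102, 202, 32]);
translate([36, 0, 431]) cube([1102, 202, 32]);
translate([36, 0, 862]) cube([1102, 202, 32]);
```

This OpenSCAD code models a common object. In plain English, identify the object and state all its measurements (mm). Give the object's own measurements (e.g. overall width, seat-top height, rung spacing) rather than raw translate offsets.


An open bookshelf. Two side panels, each 36 mm thick, 202 mm deep and 962 mm tall, stand 1174 mm apart (outside-to-outside). Between them sit 3 shelves, each 32 mm thick and 202 mm deep, spanning the full gap between the sides. The bottom shelf rests on the floor (its underside at z = 0) and the clear gap between one shelf's top and the next shelf's underside is 399 mm.


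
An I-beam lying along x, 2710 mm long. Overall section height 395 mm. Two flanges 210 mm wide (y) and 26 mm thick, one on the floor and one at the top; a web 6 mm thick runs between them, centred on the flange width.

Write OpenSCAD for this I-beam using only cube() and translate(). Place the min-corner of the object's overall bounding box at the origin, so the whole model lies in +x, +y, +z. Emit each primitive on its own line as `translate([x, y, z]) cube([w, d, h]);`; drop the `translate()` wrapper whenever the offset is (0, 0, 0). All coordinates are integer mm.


cube([2710, 210, 26]);
translate([0, 102, 26]) cube([2710, 6, 343]);
translate([0, 0, 369]) cube([2710, 210, 26]);


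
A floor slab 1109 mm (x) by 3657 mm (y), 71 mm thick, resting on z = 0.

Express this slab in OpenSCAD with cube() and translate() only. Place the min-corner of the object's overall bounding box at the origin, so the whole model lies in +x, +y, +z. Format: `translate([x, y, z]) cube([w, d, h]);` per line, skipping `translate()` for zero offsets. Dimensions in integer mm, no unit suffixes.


cube([1109, 3657, 71]);


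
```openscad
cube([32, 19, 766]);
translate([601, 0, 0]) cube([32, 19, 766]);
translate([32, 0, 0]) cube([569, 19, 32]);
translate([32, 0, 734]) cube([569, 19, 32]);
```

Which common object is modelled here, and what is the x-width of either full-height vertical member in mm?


A picture frame. The border width is 32 mm.

Four thin pieces enclosing a rectangular opening — a picture frame. The two full-height stiles are 766 mm tall; the top rail sits at z = 734 and is 32 mm tall, so the border above the opening is 766 − 734 = 32 mm, matching the stile x-width.


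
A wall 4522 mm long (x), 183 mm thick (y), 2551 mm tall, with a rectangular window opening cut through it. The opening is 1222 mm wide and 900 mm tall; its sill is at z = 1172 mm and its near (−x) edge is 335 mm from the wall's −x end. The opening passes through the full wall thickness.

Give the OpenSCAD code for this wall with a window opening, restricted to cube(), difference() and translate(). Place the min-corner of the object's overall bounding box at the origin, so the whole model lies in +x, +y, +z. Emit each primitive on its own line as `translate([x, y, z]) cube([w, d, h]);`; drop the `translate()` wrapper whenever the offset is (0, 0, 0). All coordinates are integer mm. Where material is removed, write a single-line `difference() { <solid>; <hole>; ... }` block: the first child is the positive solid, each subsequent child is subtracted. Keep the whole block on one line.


difference() { cube([4522, 183, 2551]); translate([335, 0, 1172]) cube([1222, 183, 900]); }


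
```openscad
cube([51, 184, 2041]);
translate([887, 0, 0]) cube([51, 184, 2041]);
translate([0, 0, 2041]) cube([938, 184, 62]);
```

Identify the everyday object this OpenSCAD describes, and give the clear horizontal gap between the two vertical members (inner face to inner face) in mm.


A door frame. The clear opening width is 836 mm.

Two 2041 mm tall posts with a header on top — a door frame. The left jamb is 51 mm wide at x = 0; the right jamb starts at x = 887. The clear opening is 887 − 51 = 836 mm.


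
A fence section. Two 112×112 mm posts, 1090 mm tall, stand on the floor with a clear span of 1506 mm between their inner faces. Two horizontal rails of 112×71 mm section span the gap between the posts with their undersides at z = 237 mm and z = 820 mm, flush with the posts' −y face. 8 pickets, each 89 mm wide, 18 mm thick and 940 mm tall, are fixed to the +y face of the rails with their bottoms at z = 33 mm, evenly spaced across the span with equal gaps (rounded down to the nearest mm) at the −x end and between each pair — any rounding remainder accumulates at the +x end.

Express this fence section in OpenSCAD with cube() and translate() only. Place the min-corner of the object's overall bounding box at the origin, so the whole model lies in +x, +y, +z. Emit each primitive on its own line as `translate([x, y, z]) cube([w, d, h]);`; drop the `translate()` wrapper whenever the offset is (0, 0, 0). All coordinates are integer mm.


cube([112, 112, 1090]);
translate([1618, 0, 0]) cube([112, 112, 1090]);
translate([112, 0, 237]) cube([1506, 112, 71]);
translate([112, 0, 820]) cube([1506, 112, 71]);
translate([200, 112, 33]) cube([89, 18, 940]);
translate([377, 112, 33]) cube([89, 18, 940]);
translate([554, 112, 33]) cube([89, 18, 940]);
translate([731, 112, 33]) cube([89, 18, 940]);
translate([908, 112, 33]) cube([89, 18, 940]);
translate([1085, 112, 33]) cube([89, 18, 940]);
translate([1262, 112, 33]) cube([89, 18, 940]);
translate([1439, 112, 33]) cube([89, 18, 940]);


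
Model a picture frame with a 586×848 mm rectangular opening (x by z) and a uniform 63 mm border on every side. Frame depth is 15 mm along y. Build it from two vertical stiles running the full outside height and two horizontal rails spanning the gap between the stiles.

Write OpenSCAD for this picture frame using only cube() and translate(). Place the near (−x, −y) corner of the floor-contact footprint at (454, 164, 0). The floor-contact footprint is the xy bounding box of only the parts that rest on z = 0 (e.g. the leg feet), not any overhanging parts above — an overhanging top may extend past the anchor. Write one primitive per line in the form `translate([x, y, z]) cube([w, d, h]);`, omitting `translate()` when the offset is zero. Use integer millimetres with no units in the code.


translate([454, 164, 0]) cube([63, 15, 974]);
translate([1103, 164, 0]) cube([63, 15, 974]);
translate([517, 164, 0]) cube([586, 15, 63]);
translate([517, 164, 911]) cube([586, 15, 63]);


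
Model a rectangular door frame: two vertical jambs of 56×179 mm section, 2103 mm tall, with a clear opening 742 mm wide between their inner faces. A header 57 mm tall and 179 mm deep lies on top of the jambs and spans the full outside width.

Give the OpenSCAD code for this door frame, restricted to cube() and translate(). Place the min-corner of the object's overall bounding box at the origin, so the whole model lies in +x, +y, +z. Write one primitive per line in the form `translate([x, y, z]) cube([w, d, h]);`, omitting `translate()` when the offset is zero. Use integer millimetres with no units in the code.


cube([56, 179, 2103]);
translate([798, 0, 0]) cube([56, 179, 2103]);
translate([0, 0, 2103]) cube([854, 179, 57]);


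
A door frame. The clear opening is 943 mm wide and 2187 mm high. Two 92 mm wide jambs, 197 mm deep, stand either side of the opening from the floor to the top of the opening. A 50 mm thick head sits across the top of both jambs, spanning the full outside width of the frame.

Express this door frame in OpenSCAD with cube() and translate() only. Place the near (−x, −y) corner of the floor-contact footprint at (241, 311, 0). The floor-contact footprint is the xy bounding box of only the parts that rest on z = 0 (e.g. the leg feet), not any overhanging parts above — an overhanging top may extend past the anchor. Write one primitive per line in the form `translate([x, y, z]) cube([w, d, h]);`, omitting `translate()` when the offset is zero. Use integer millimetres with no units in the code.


translate([241, 311, 0]) cube([92, 197, 2187]);
translate([1276, 311, 0]) cube([92, 197, 2187]);
translate([241, 311, 2187]) cube([1127, 197, 50]);


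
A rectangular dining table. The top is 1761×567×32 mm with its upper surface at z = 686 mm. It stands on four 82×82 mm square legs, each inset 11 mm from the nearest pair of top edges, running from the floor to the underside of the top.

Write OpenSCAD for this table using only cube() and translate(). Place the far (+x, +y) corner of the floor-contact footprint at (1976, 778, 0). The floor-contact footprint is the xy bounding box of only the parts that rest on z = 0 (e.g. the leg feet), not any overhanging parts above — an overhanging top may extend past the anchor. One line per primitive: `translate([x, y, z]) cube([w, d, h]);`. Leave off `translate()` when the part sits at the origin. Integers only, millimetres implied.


// leg_h = 686 - 32 = 654
translate([226, 222, 654]) cube([1761, 567, 32]);
translate([237, 233, 0]) cube([82, 82, 654]);
translate([1894, 233, 0]) cube([82, 82, 654]);
translate([237, 696, 0]) cube([82, 82, 654]);
translate([1894, 696, 0]) cube([82, 82, 654]);


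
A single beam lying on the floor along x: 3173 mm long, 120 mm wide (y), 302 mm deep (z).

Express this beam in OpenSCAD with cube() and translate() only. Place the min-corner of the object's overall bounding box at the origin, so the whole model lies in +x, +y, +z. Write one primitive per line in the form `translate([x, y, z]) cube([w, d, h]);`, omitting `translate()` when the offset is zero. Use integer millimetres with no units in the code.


cube([3173, 120, 302]);


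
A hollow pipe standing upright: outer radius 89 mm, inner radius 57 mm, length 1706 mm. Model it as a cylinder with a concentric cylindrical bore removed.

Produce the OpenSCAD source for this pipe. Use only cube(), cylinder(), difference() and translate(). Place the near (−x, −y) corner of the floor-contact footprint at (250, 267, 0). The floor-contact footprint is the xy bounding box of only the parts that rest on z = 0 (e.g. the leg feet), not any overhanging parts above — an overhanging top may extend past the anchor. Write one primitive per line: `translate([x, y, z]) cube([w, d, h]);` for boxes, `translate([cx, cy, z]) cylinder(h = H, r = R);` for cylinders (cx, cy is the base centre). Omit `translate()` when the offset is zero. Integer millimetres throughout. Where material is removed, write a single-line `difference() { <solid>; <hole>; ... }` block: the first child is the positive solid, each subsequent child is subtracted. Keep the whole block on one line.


difference() { translate([339, 356, 0]) cylinder(h = 1706, r = 89); translate([339, 356, 0]) cylinder(h = 1706, r = 57); }


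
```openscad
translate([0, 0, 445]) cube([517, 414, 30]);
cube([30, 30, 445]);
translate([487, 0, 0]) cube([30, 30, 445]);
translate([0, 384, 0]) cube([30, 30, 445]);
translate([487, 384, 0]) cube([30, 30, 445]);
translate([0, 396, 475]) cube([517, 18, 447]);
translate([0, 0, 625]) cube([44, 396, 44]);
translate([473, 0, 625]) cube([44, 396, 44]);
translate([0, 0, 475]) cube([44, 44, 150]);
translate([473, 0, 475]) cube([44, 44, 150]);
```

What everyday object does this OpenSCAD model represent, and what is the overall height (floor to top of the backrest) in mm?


A chair. The overall height is 922 mm.

A slab on four corner posts with a tall panel at the back — a chair. The seat slab sits at z = 445 with thickness 30, and the 447 mm backrest starts at the seat top, so the overall height is 445 + 30 + 447 = 922 mm.


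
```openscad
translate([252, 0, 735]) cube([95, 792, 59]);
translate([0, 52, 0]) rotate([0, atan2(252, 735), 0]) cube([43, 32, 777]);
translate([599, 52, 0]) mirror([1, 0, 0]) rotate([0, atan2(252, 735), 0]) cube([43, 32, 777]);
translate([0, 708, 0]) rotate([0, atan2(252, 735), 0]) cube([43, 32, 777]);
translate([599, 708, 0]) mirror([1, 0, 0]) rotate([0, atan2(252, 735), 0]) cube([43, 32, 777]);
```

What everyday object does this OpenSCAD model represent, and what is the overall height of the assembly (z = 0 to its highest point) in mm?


A sawhorse. The overall height is 794 mm.

A beam across two mirrored pairs of raked legs — a sawhorse. The beam's underside is at z = 735 (matching the legs' vertical rise in atan2(252, 735)) and the beam is 59 mm tall, so its top is at 735 + 59 = 794 mm. The raked legs top out at the beam's underside, so that is the highest point.


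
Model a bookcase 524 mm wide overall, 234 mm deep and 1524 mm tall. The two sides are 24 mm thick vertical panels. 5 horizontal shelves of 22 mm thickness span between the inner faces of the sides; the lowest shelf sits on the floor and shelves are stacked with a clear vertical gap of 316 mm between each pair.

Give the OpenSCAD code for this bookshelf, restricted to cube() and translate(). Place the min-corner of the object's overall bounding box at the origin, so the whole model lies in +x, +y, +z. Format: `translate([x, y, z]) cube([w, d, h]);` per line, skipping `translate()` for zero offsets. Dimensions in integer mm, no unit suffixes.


cube([24, 234, 1524]);
translate([500, 0, 0]) cube([24, 234, 1524]);
translate([24, 0, 0]) cube([476, 234, 22]);
translate([24, 0, 338]) cube([476, 234, 22]);
translate([24, 0, 676]) cube([476, 234, 22]);
translate([24, 0, 1014]) cube([476, 234, 22]);
translate([24, 0, 1352]) cube([476, 234, 22]);


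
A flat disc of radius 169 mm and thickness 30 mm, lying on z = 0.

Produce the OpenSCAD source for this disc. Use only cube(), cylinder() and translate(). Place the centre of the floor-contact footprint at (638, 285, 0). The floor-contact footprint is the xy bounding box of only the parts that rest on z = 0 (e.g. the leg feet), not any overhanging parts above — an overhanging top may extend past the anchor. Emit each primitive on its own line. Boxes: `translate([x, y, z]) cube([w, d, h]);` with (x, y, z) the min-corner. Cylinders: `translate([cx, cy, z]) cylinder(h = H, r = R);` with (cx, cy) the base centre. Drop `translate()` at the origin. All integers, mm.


translate([638, 285, 0]) cylinder(h = 30, r = 169);


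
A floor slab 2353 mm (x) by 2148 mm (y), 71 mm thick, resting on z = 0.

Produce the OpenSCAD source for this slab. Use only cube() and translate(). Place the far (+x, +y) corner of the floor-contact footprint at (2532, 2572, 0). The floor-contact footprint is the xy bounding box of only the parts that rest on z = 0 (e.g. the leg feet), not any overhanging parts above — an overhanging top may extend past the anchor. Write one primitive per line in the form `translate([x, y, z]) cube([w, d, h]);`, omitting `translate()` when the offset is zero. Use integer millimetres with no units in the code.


translate([179, 424, 0]) cube([2353, 2148, 71]);


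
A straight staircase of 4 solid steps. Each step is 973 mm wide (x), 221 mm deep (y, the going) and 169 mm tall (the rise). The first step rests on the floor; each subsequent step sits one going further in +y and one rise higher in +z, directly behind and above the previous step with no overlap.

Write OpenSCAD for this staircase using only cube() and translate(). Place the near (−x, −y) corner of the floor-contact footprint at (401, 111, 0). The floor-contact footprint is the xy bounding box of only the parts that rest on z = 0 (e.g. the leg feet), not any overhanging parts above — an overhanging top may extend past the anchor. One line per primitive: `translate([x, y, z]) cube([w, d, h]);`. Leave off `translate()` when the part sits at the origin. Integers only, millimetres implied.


translate([401, 111, 0]) cube([973, 221, 169]);
translate([401, 332, 169]) cube([973, 221, 169]);
translate([401, 553, 338]) cube([973, 221, 169]);
translate([401, 774, 507]) cube([973, 221, 169]);


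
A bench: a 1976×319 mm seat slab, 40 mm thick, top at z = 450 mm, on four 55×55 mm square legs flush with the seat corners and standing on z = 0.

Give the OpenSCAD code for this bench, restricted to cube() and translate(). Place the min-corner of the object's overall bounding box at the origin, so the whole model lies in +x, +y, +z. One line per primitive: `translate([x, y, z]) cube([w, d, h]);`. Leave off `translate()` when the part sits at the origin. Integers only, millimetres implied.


translate([0, 0, 410]) cube([1976, 319, 40]);
cube([55, 55, 410]);
translate([0, 264, 0]) cube([55, 55, 410]);
translate([1921, 0, 0]) cube([55, 55, 410]);
translate([1921, 264, 0]) cube([55, 55, 410]);


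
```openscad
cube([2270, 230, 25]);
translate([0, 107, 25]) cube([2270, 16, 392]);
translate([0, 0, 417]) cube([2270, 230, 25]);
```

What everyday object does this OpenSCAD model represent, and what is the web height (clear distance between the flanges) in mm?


An I-beam. The web height is 392 mm.

Two wide flanges with a thin centred web — an I-beam. Overall 442 mm minus two 25 mm flanges gives a web of 442 − 2·25 = 392 mm.


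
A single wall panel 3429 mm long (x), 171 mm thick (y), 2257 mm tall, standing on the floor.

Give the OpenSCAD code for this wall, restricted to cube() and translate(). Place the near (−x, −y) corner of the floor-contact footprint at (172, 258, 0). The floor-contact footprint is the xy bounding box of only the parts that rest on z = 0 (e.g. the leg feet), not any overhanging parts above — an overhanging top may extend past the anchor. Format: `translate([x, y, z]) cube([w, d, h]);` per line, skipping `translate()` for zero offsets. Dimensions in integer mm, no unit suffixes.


translate([172, 258, 0]) cube([3429, 171, 2257]);


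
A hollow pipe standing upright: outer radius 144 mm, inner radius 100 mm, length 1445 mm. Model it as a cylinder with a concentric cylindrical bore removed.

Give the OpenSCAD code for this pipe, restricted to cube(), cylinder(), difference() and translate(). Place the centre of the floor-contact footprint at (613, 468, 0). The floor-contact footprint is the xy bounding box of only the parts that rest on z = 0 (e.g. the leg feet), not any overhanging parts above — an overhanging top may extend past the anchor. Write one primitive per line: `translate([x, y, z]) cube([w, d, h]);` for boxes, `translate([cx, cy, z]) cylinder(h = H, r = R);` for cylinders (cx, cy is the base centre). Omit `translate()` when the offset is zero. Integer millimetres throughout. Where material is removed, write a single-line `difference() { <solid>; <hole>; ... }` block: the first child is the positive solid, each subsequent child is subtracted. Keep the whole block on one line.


difference() { translate([613, 468, 0]) cylinder(h = 1445, r = 144); translate([613, 468, 0]) cylinder(h = 1445, r = 100); }


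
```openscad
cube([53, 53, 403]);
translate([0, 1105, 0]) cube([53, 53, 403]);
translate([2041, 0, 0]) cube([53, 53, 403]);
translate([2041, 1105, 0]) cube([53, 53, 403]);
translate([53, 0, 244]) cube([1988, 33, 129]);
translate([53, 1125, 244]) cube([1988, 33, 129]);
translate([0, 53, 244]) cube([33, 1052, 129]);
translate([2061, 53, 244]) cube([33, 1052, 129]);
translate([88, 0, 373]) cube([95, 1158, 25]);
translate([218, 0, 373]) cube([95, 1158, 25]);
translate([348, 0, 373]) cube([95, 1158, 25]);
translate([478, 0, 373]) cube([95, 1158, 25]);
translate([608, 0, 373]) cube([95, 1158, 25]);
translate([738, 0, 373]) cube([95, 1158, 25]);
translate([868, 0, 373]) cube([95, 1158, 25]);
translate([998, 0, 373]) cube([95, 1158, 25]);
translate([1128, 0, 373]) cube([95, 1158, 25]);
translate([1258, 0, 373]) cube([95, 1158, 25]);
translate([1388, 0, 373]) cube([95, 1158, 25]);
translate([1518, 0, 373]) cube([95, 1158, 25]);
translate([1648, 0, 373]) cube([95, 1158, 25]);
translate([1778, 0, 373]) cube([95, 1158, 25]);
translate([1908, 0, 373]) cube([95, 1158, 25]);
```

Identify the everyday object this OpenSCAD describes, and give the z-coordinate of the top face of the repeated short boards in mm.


A bed frame. The slat-top height is 398 mm.

Four posts, four rails, and a row of slats — a bed frame. Slats sit on the rails at z = 244 + 129 = 373; with slat thickness 25, the top is 398 mm.


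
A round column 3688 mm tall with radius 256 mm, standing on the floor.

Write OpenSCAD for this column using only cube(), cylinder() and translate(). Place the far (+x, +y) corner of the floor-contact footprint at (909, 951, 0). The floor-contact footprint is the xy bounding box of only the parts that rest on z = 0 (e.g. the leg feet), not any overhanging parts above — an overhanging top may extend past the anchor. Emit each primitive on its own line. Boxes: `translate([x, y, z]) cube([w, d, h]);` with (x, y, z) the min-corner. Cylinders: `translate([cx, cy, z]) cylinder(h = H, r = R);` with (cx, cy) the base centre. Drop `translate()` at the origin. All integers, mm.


translate([653, 695, 0]) cylinder(h = 3688, r = 256);


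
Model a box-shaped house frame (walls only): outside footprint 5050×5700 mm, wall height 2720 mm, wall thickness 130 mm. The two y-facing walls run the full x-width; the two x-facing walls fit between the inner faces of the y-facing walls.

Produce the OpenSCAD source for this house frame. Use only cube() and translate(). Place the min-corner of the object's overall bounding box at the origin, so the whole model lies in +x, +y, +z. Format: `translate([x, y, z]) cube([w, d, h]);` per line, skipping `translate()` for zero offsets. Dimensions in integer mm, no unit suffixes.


cube([5050, 130, 2720]);
translate([0, 5570, 0]) cube([5050, 130, 2720]);
translate([0, 130, 0]) cube([130, 5440, 2720]);
translate([4920, 130, 0]) cube([130, 5440, 2720]);
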